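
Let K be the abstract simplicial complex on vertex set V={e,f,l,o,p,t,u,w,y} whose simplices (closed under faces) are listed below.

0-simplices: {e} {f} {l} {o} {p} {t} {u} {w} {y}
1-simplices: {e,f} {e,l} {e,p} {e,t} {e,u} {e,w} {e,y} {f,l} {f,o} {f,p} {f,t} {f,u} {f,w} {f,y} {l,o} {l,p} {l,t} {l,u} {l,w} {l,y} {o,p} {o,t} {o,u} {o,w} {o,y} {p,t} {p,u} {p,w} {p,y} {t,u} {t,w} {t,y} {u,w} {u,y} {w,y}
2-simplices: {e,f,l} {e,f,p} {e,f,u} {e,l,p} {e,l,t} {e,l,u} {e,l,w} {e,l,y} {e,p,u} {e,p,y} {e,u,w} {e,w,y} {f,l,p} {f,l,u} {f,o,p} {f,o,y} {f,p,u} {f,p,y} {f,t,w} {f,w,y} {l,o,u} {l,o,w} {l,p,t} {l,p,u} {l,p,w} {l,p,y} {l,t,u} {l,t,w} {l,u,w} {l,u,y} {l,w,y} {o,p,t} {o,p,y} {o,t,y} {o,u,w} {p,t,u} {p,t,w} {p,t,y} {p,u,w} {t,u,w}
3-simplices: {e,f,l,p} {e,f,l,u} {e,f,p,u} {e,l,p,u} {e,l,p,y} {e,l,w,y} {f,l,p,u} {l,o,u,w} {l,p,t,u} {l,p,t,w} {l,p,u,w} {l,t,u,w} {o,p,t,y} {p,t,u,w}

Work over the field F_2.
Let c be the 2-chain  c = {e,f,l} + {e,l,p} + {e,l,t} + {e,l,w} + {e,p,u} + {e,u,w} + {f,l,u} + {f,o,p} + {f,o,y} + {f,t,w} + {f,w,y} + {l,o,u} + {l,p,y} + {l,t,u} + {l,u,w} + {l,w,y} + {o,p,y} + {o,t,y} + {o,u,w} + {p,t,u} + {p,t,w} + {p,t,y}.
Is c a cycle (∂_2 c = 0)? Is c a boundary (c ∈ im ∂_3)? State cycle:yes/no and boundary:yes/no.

n_0=9 n_1=35 n_2=40 n_3=14  [Z2]
∂1: piv[ef,el,ep,et,eu,ew,ey,fo] rk=8  ker:fl,fp,ft,fu,fw,fy,lo,lp,lt,lu,lw,ly,op,ot,ou,ow,oy,pt,pu,pw,py,tu,tw,ty,uw,uy,wy
∂2: piv[efl,efp,efu,elp,elt,elu,elw,ely,epu,epy,euw,ewy,fop,foy,fpy,ftw,fwy,lou,low,lpt,lpw,ltu,ltw,luy,opt,oty] rk=26  ker:flp,flu,fpu,lpu,lpy,luw,lwy,opy,ouw,ptu,ptw,pty,puw,tuw
∂3: piv[eflp,eflu,efpu,elpu,elpy,elwy,louw,lptu,lptw,lpuw,ltuw,opty] rk=12  ker:flpu,ptuw
∂2c = {e,f} + {e,t} + {f,p} + {f,t} + {f,u} + {l,o} + {l,w} + {o,t} + {o,w} + {o,y} + {p,t} + {p,w} + {p,y} + {u,w}

cycle:no boundary:no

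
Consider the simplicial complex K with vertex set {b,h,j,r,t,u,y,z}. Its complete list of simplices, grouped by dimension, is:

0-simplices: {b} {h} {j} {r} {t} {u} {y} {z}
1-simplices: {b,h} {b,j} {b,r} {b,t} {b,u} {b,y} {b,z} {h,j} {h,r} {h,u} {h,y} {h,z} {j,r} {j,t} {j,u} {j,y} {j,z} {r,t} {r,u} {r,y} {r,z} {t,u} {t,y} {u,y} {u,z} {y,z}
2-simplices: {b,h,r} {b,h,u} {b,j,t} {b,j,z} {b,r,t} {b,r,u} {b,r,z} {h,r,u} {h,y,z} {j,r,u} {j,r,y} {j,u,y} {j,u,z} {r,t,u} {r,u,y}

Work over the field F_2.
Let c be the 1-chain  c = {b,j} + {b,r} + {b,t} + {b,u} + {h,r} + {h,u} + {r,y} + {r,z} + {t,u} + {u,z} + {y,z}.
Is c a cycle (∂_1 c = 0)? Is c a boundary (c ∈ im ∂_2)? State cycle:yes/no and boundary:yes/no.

cycle:no boundary:no

n_0=8 n_1=26 n_2=15  [Z2]
∂1: piv[bh,bj,br,bt,bu,by,bz] rk=7  ker:hj,hr,hu,hy,hz,jr,jt,ju,jy,jz,rt,ru,ry,rz,tu,ty,uy,uz,yz
∂2: piv[bhr,bhu,bjt,bjz,brt,bru,brz,hyz,jru,jry,juy,juz,rtu] rk=13  ker:hru,ruy
∂1c = {j} + {z}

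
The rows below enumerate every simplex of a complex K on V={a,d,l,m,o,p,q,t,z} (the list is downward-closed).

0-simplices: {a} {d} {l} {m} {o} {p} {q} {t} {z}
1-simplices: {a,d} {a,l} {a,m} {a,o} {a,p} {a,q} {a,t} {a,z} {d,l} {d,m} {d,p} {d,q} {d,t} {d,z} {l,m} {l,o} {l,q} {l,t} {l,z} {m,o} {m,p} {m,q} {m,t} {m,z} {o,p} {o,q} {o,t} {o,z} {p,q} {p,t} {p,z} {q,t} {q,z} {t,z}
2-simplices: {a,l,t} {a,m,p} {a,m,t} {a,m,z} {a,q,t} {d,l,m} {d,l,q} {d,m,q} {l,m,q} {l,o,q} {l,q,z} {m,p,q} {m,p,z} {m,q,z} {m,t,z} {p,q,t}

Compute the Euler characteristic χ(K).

n_0=9 n_1=34 n_2=16
χ=+9−34+16=-9

χ(K)=-9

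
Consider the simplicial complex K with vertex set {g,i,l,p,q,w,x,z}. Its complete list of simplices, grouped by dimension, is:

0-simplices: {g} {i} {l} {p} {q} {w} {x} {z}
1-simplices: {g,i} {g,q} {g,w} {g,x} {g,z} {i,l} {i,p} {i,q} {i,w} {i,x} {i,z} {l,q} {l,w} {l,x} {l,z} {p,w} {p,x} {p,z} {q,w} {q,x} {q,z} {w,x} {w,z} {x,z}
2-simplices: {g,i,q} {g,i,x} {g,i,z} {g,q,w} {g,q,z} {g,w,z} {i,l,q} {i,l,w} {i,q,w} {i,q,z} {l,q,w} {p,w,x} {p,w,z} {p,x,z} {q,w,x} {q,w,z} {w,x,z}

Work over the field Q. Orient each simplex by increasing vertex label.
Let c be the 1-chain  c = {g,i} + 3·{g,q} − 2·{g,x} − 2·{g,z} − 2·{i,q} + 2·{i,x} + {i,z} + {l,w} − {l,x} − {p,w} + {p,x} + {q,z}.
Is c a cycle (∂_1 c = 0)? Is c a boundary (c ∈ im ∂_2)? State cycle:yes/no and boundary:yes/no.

n_0=8 n_1=24 n_2=17  [Q]
∂1: piv[gi,gq,gw,gx,gz,il,ip] rk=7  ker:iq,iw,ix,iz,lq,lw,lx,lz,pw,px,pz,qw,qx,qz,wx,wz,xz
∂2: piv[giq,gix,giz,gqw,gqz,gwz,ilq,ilw,iqw,pwx,pwz,pxz,qwx] rk=13  ker:iqz,lqw,qwz,wxz
∂1c = 0
c vs im∂2: residual ≠ 0 ⇒ not boundary

cycle:yes boundary:no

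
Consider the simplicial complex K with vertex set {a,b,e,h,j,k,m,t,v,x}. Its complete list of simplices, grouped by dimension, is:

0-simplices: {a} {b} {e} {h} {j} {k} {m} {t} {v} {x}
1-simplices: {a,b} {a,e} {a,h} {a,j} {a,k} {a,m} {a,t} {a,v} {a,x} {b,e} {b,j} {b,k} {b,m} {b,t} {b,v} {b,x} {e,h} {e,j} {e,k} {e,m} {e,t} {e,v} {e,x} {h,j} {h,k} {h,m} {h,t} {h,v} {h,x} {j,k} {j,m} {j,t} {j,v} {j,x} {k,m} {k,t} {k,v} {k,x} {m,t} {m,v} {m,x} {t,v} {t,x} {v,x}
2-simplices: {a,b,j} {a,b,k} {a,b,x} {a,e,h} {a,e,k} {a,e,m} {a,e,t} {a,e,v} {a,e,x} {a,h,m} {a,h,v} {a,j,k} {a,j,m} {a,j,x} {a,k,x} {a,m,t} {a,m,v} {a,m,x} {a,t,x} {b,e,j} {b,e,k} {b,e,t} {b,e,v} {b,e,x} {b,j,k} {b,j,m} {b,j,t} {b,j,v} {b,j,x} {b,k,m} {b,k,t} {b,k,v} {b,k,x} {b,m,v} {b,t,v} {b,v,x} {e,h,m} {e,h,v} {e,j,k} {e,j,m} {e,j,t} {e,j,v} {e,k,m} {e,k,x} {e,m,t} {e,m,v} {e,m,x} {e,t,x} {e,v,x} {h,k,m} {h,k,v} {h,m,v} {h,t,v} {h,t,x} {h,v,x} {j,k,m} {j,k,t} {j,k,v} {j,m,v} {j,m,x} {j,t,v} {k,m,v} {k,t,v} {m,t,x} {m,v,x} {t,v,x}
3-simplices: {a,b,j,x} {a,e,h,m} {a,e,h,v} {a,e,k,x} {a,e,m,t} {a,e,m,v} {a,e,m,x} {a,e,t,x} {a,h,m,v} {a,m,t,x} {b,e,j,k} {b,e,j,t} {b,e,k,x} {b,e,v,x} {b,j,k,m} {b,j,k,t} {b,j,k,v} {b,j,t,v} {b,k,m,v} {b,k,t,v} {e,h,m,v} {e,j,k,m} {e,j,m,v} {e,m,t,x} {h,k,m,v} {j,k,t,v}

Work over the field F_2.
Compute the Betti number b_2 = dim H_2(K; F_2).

n_0=10 n_1=44 n_2=66 n_3=26  [Z2]
∂1: piv[ab,ae,ah,aj,ak,am,at,av,ax] rk=9  ker:be,bj,bk,bm,bt,bv,bx,eh,ej,ek,em,et,ev,ex,hj,hk,hm,ht,hv,hx,jk,jm,jt,jv,jx,km,kt,kv,kx,mt,mv,mx,tv,tx,vx
∂2: piv[abj,abk,abx,aeh,aek,aem,aet,aev,aex,ahm,ahv,ajk,ajm,ajx,akx,amt,amv,amx,atx,bej,bek,bet,bev,bjm,bjt,bjv,bkm,bkt,bkv,btv,bvx,hkm,htv,htx] rk=34  ker:bex,bjk,bjx,bkx,bmv,ehm,ehv,ejk,ejm,ejt,ejv,ekm,ekx,emt,emv,emx,etx,evx,hkv,hmv,hvx,jkm,jkt,jkv,jmv,jmx,jtv,kmv,ktv,mtx,mvx,tvx
∂3: piv[abjx,aehm,aehv,aekx,aemt,aemv,aemx,aetx,ahmv,amtx,bejk,bejt,bekx,bevx,bjkm,bjkt,bjkv,bjtv,bkmv,bktv,ejkm,ejmv,hkmv] rk=23  ker:ehmv,emtx,jktv
b_2=(66−34)−23=9

b_2=9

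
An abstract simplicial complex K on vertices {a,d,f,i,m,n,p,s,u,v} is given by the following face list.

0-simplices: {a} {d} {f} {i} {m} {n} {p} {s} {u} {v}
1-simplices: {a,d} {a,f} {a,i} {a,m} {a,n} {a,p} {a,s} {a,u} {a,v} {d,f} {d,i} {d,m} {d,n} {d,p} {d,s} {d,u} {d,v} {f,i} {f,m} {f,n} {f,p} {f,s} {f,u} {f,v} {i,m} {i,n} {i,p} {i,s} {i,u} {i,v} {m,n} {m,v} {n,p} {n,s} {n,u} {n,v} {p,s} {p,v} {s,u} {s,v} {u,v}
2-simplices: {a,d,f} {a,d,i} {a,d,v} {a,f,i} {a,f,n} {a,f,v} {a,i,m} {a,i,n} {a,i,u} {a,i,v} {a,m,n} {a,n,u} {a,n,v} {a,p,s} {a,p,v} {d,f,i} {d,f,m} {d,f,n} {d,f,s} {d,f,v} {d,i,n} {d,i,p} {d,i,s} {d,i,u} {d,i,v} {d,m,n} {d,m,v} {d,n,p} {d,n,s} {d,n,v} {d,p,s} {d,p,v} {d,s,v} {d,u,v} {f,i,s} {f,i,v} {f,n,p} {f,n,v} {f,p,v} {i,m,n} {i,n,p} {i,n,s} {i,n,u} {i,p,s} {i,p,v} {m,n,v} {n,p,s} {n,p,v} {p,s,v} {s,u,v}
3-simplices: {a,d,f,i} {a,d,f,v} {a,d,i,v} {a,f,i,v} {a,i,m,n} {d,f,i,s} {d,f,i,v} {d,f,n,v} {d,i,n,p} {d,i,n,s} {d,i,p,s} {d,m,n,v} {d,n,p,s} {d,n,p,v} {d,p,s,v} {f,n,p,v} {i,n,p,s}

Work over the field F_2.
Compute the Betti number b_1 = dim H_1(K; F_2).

n_0=10 n_1=41 n_2=50 n_3=17  [Z2]
∂1: piv[ad,af,ai,am,an,ap,as,au,av] rk=9  ker:df,di,dm,dn,dp,ds,du,dv,fi,fm,fn,fp,fs,fu,fv,im,in,ip,is,iu,iv,mn,mv,np,ns,nu,nv,ps,pv,su,sv,uv
∂2: piv[adf,adi,adv,afi,afn,afv,aim,ain,aiu,aiv,amn,anu,anv,aps,apv,dfm,dfn,dfs,dip,dis,diu,dmn,dmv,dnp,dns,dps,dpv,dsv,duv,fnp,suv] rk=31  ker:dfi,dfv,din,div,dnv,fis,fiv,fnv,fpv,imn,inp,ins,inu,ips,ipv,mnv,nps,npv,psv
∂3: piv[adfi,adfv,adiv,afiv,aimn,dfis,dfnv,dinp,dins,dips,dmnv,dnps,dnpv,dpsv,fnpv] rk=15  ker:dfiv,inps
b_1=(41−9)−31=1

b_1=1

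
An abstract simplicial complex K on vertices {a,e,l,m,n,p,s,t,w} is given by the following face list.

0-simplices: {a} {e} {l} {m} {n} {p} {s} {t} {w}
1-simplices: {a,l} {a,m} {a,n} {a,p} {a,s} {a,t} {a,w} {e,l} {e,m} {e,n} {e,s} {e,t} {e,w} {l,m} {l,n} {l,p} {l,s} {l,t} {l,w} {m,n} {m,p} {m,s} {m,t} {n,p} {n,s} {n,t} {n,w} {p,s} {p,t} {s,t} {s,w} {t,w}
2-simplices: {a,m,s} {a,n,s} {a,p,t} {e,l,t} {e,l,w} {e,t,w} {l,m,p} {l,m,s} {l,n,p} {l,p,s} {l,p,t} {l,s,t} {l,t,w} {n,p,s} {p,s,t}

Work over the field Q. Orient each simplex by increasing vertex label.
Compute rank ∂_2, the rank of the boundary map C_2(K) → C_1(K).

rank∂_2=13

n_0=9 n_1=32 n_2=15  [Q]
∂1: piv[al,am,an,ap,as,at,aw,el] rk=8  ker:em,en,es,et,ew,lm,ln,lp,ls,lt,lw,mn,mp,ms,mt,np,ns,nt,nw,ps,pt,st,sw,tw
∂2: piv[ams,ans,apt,elt,elw,etw,lmp,lms,lnp,lps,lpt,lst,nps] rk=13  ker:ltw,pst
rk∂_2=13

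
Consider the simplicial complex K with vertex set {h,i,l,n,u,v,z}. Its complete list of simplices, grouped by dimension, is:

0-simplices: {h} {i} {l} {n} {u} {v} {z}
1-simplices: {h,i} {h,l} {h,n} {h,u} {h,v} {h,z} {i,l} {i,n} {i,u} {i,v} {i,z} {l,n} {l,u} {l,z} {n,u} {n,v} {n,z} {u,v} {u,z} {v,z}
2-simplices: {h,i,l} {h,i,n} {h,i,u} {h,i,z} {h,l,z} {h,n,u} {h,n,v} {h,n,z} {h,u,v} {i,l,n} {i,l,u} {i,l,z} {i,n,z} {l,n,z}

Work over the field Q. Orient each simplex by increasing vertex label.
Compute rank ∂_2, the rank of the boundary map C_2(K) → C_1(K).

rank∂_2=11

n_0=7 n_1=20 n_2=14  [Q]
∂1: piv[hi,hl,hn,hu,hv,hz] rk=6  ker:il,in,iu,iv,iz,ln,lu,lz,nu,nv,nz,uv,uz,vz
∂2: piv[hil,hin,hiu,hiz,hlz,hnu,hnv,hnz,huv,iln,ilu] rk=11  ker:ilz,inz,lnz
rk∂_2=11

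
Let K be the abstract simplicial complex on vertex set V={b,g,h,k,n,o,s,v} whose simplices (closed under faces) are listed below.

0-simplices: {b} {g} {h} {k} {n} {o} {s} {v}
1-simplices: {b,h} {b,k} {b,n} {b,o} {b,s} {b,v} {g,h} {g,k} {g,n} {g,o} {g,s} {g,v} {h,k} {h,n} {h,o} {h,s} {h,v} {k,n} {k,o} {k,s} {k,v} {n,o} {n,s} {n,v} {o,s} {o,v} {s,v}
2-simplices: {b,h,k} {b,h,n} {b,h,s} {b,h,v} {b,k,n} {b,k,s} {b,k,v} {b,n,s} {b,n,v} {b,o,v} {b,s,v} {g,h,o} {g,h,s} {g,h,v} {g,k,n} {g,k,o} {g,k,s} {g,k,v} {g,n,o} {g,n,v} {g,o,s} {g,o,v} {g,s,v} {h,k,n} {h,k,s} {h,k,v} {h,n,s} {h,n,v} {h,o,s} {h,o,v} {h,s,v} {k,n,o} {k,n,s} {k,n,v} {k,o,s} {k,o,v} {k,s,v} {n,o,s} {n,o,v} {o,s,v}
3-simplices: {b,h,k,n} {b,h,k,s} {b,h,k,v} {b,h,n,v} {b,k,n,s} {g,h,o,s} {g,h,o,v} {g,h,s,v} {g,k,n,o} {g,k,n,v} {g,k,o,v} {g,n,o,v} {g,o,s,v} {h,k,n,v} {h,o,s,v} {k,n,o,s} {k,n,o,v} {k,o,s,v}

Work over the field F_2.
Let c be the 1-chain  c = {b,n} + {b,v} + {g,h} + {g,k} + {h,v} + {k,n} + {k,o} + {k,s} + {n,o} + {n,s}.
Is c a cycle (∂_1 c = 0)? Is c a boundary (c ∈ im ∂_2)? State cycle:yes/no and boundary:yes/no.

n_0=8 n_1=27 n_2=40 n_3=18  [Z2]
∂1: piv[bh,bk,bn,bo,bs,bv,gh] rk=7  ker:gk,gn,go,gs,gv,hk,hn,ho,hs,hv,kn,ko,ks,kv,no,ns,nv,os,ov,sv
∂2: piv[bhk,bhn,bhs,bhv,bkn,bks,bkv,bns,bnv,bov,bsv,gho,ghs,ghv,gkn,gko,gks,gno,gos,gov] rk=20  ker:gkv,gnv,gsv,hkn,hks,hkv,hns,hnv,hos,hov,hsv,kno,kns,knv,kos,kov,ksv,nos,nov,osv
∂3: piv[bhkn,bhks,bhkv,bhnv,bkns,ghos,ghov,ghsv,gkno,gknv,gkov,gnov,gosv,hknv,knos,kosv] rk=16  ker:hosv,knov
∂1c = 0
c vs im∂2: reduces to 0 ⇒ boundary

cycle:yes boundary:yes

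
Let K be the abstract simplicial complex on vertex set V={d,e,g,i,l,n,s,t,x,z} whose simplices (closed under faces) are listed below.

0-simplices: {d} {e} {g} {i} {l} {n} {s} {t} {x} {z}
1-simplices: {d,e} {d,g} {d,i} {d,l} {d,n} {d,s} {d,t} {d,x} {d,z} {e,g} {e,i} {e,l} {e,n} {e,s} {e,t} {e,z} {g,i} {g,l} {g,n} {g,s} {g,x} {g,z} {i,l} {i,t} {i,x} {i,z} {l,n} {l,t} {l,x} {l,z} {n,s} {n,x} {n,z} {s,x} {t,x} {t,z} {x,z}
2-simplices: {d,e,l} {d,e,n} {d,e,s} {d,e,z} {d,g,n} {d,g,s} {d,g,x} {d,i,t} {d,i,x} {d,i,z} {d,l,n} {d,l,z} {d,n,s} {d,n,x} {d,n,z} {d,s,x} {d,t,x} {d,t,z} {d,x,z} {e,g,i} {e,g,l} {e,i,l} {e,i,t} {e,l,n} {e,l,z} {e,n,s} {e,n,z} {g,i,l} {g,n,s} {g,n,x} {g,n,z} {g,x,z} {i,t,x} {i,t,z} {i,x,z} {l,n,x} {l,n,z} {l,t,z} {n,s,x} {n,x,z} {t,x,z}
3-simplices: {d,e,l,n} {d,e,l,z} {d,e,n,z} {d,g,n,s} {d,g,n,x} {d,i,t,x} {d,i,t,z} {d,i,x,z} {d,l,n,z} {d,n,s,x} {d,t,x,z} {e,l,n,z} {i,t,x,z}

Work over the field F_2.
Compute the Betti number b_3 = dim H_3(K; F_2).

b_3=2

n_0=10 n_1=37 n_2=41 n_3=13  [Z2]
∂1: piv[de,dg,di,dl,dn,ds,dt,dx,dz] rk=9  ker:eg,ei,el,en,es,et,ez,gi,gl,gn,gs,gx,gz,il,it,ix,iz,ln,lt,lx,lz,ns,nx,nz,sx,tx,tz,xz
∂2: piv[del,den,des,dez,dgn,dgs,dgx,dit,dix,diz,dln,dlz,dns,dnx,dnz,dsx,dtx,dtz,dxz,egi,egl,eil,eit,gnz,lnx,ltz] rk=26  ker:eln,elz,ens,enz,gil,gns,gnx,gxz,itx,itz,ixz,lnz,nsx,nxz,txz
∂3: piv[deln,delz,denz,dgns,dgnx,ditx,ditz,dixz,dlnz,dnsx,dtxz] rk=11  ker:elnz,itxz
b_3=(13−11)−0=2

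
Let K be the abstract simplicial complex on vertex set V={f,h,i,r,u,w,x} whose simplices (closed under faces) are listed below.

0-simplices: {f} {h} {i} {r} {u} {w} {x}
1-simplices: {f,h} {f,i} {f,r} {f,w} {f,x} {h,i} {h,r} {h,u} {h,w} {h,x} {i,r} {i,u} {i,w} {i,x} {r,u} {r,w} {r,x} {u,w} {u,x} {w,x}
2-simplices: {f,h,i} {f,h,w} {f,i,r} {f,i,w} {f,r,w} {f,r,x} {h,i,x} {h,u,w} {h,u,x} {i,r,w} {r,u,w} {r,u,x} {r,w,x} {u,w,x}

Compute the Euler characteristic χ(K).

χ(K)=1

n_0=7 n_1=20 n_2=14
χ=+7−20+14=1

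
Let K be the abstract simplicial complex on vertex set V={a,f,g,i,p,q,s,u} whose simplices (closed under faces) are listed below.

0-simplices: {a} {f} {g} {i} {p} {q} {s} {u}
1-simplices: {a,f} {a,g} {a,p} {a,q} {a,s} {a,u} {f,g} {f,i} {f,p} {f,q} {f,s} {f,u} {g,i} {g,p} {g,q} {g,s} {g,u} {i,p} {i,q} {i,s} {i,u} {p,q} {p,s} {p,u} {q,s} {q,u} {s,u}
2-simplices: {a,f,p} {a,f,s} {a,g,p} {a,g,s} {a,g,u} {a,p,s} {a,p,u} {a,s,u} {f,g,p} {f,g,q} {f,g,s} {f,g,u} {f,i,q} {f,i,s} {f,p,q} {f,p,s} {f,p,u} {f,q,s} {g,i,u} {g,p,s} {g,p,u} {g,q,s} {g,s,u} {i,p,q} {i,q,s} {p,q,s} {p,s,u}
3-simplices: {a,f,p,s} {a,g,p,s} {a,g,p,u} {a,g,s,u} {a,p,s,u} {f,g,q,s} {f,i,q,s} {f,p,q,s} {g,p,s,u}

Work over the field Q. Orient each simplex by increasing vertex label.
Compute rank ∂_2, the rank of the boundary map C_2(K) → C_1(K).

rank∂_2=17

n_0=8 n_1=27 n_2=27 n_3=9  [Q]
∂1: piv[af,ag,ap,aq,as,au,fi] rk=7  ker:fg,fp,fq,fs,fu,gi,gp,gq,gs,gu,ip,iq,is,iu,pq,ps,pu,qs,qu,su
∂2: piv[afp,afs,agp,ags,agu,aps,apu,asu,fgp,fgq,fgu,fiq,fis,fpq,fqs,giu,ipq] rk=17  ker:fgs,fps,fpu,gps,gpu,gqs,gsu,iqs,pqs,psu
∂3: piv[afps,agps,agpu,agsu,apsu,fgqs,fiqs,fpqs] rk=8  ker:gpsu
rk∂_2=17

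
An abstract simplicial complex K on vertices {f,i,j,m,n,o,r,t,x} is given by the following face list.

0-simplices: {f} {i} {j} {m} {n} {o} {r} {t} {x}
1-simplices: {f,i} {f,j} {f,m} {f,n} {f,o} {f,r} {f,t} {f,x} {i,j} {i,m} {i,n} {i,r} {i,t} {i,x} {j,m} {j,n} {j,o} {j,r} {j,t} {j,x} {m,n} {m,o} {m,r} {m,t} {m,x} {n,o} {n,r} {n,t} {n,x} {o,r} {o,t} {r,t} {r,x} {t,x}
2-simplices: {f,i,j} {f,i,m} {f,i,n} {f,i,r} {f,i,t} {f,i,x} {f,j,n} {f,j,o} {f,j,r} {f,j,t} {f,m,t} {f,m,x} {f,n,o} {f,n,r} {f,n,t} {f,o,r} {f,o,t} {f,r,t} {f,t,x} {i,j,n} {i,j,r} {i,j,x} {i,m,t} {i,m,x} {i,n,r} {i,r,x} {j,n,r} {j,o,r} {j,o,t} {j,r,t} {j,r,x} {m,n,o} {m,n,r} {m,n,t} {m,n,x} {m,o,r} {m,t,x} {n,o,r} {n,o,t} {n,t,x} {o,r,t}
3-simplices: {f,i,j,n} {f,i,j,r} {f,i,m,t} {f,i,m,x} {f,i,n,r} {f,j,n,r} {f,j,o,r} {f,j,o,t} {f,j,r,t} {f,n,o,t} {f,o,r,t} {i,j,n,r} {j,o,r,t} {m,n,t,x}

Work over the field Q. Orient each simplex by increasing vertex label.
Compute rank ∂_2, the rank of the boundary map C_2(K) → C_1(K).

n_0=9 n_1=34 n_2=41 n_3=14  [Q]
∂1: piv[fi,fj,fm,fn,fo,fr,ft,fx] rk=8  ker:ij,im,in,ir,it,ix,jm,jn,jo,jr,jt,jx,mn,mo,mr,mt,mx,no,nr,nt,nx,or,ot,rt,rx,tx
∂2: piv[fij,fim,fin,fir,fit,fix,fjn,fjo,fjr,fjt,fmt,fmx,fno,fnr,fnt,for,fot,frt,ftx,ijx,irx,mno,mnr,mnt,mnx] rk=25  ker:ijn,ijr,imt,imx,inr,jnr,jor,jot,jrt,jrx,mor,mtx,nor,not,ntx,ort
∂3: piv[fijn,fijr,fimt,fimx,finr,fjnr,fjor,fjot,fjrt,fnot,fort,mntx] rk=12  ker:ijnr,jort
rk∂_2=25

rank∂_2=25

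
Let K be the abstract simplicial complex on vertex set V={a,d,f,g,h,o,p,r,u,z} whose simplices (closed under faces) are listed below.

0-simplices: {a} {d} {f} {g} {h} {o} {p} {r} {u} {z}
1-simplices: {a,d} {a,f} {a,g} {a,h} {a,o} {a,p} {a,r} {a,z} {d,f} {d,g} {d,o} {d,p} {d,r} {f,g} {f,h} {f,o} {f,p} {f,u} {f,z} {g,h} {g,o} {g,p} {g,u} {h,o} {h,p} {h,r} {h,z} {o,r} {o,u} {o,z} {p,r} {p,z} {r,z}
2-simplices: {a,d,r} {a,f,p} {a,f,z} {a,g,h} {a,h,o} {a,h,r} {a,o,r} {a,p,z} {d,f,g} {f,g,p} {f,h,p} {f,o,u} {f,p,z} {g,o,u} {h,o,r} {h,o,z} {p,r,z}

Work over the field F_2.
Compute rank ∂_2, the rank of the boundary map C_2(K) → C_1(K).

n_0=10 n_1=33 n_2=17  [Z2]
∂1: piv[ad,af,ag,ah,ao,ap,ar,az,fu] rk=9  ker:df,dg,do,dp,dr,fg,fh,fo,fp,fz,gh,go,gp,gu,ho,hp,hr,hz,or,ou,oz,pr,pz,rz
∂2: piv[adr,afp,afz,agh,aho,ahr,aor,apz,dfg,fgp,fhp,fou,gou,hoz,prz] rk=15  ker:fpz,hor
rk∂_2=15

rank∂_2=15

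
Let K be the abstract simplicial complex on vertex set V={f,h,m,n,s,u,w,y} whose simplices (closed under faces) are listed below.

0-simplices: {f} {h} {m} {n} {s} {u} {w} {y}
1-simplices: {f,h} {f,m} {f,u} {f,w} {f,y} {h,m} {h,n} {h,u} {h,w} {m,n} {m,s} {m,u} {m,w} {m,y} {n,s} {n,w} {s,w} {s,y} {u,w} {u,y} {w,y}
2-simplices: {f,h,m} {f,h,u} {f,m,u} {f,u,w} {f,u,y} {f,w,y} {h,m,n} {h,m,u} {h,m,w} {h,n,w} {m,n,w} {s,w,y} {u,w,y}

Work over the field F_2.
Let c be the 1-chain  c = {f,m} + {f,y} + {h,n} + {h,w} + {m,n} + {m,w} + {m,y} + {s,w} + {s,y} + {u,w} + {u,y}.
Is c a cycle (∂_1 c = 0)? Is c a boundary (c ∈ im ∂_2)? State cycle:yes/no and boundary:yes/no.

n_0=8 n_1=21 n_2=13  [Z2]
∂1: piv[fh,fm,fu,fw,fy,hn,ms] rk=7  ker:hm,hu,hw,mn,mu,mw,my,ns,nw,sw,sy,uw,uy,wy
∂2: piv[fhm,fhu,fmu,fuw,fuy,fwy,hmn,hmw,hnw,swy] rk=10  ker:hmu,mnw,uwy
∂1c = 0
c vs im∂2: residual ≠ 0 ⇒ not boundary

cycle:yes boundary:no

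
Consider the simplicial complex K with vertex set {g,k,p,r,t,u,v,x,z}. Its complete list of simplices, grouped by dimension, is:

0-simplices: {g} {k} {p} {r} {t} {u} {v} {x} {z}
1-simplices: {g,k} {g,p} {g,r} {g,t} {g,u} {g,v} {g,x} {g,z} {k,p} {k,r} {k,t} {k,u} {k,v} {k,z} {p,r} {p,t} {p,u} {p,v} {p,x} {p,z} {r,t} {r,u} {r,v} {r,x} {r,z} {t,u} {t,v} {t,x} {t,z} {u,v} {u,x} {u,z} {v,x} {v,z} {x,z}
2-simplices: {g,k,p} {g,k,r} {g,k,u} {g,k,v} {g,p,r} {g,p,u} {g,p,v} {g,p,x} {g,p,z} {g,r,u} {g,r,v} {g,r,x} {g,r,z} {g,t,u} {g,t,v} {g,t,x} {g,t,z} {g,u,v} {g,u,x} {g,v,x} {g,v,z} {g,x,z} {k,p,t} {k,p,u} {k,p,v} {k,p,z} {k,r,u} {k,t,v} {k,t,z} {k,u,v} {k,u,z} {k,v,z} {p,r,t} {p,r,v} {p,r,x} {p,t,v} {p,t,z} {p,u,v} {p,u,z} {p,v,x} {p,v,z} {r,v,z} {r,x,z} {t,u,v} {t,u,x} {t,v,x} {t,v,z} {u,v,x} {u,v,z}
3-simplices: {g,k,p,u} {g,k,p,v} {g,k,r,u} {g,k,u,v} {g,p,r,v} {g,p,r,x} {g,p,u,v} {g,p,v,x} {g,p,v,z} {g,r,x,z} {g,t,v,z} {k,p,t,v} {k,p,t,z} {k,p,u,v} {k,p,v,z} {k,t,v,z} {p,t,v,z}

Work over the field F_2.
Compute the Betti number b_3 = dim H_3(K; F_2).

n_0=9 n_1=35 n_2=49 n_3=17  [Z2]
∂1: piv[gk,gp,gr,gt,gu,gv,gx,gz] rk=8  ker:kp,kr,kt,ku,kv,kz,pr,pt,pu,pv,px,pz,rt,ru,rv,rx,rz,tu,tv,tx,tz,uv,ux,uz,vx,vz,xz
∂2: piv[gkp,gkr,gku,gkv,gpr,gpu,gpv,gpx,gpz,gru,grv,grx,grz,gtu,gtv,gtx,gtz,guv,gux,gvx,gvz,gxz,kpt,kpz,ktv,kuz,prt] rk=27  ker:kpu,kpv,kru,ktz,kuv,kvz,prv,prx,ptv,ptz,puv,puz,pvx,pvz,rvz,rxz,tuv,tux,tvx,tvz,uvx,uvz
∂3: piv[gkpu,gkpv,gkru,gkuv,gprv,gprx,gpuv,gpvx,gpvz,grxz,gtvz,kptv,kptz,kpvz,ktvz] rk=15  ker:kpuv,ptvz
b_3=(17−15)−0=2

b_3=2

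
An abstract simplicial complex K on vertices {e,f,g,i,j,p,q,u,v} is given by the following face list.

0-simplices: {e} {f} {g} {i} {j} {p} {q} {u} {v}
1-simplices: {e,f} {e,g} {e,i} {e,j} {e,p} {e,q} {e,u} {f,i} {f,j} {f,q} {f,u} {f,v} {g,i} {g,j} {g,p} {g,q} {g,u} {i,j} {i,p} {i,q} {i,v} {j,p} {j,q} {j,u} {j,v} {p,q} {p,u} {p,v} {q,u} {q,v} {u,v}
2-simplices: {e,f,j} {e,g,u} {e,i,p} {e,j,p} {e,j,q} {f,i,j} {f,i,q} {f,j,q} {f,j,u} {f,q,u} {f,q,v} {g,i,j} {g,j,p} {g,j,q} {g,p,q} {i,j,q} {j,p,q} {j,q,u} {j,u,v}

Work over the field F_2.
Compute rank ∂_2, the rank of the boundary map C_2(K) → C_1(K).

rank∂_2=16

n_0=9 n_1=31 n_2=19  [Z2]
∂1: piv[ef,eg,ei,ej,ep,eq,eu,fv] rk=8  ker:fi,fj,fq,fu,gi,gj,gp,gq,gu,ij,ip,iq,iv,jp,jq,ju,jv,pq,pu,pv,qu,qv,uv
∂2: piv[efj,egu,eip,ejp,ejq,fij,fiq,fjq,fju,fqu,fqv,gij,gjp,gjq,gpq,juv] rk=16  ker:ijq,jpq,jqu
rk∂_2=16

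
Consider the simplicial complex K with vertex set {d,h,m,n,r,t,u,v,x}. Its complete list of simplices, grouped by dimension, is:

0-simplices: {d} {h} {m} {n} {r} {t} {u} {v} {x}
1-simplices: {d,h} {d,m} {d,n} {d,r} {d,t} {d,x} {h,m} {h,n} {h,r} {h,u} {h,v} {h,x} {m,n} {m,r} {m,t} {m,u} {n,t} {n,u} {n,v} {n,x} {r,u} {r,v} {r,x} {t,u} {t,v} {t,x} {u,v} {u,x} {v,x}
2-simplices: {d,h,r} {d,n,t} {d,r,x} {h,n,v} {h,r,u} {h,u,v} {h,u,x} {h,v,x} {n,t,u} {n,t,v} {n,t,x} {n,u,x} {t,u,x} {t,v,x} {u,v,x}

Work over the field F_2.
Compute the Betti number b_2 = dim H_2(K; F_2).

n_0=9 n_1=29 n_2=15  [Z2]
∂1: piv[dh,dm,dn,dr,dt,dx,hu,hv] rk=8  ker:hm,hn,hr,hx,mn,mr,mt,mu,nt,nu,nv,nx,ru,rv,rx,tu,tv,tx,uv,ux,vx
∂2: piv[dhr,dnt,drx,hnv,hru,huv,hux,hvx,ntu,ntv,ntx,nux,tvx] rk=13  ker:tux,uvx
b_2=(15−13)−0=2

b_2=2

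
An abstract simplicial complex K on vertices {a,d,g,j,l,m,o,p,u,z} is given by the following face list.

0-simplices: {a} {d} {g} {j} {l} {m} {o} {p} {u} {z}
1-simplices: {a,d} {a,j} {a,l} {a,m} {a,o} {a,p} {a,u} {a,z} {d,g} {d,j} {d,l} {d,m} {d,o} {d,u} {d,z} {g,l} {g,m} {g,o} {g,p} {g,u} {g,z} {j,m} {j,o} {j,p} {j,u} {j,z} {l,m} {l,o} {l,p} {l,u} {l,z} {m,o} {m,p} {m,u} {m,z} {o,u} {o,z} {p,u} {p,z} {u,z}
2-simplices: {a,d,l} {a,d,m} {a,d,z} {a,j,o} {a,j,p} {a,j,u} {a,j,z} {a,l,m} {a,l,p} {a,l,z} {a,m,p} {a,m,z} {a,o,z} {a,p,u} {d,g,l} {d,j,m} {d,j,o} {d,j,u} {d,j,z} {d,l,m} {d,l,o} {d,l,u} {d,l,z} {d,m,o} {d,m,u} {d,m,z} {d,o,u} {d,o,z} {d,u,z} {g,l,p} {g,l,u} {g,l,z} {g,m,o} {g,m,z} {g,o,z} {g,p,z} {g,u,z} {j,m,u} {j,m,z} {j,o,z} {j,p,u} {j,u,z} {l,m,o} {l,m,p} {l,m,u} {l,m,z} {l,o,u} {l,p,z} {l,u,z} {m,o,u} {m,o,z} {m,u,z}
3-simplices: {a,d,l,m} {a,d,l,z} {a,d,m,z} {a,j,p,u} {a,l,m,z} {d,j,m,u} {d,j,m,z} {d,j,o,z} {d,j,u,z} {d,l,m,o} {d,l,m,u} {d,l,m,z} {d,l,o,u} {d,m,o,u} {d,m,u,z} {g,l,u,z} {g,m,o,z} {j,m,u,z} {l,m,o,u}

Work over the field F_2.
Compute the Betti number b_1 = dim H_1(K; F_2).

b_1=0

n_0=10 n_1=40 n_2=52 n_3=19  [Z2]
∂1: piv[ad,aj,al,am,ao,ap,au,az,dg] rk=9  ker:dj,dl,dm,do,du,dz,gl,gm,go,gp,gu,gz,jm,jo,jp,ju,jz,lm,lo,lp,lu,lz,mo,mp,mu,mz,ou,oz,pu,pz,uz
∂2: piv[adl,adm,adz,ajo,ajp,aju,ajz,alm,alp,alz,amp,amz,aoz,apu,dgl,djm,djo,dju,djz,dlo,dlu,dmo,dmu,dou,duz,glp,glu,glz,gmo,gmz,gpz] rk=31  ker:dlm,dlz,dmz,doz,goz,guz,jmu,jmz,joz,jpu,juz,lmo,lmp,lmu,lmz,lou,lpz,luz,mou,moz,muz
∂3: piv[adlm,adlz,admz,ajpu,almz,djmu,djmz,djoz,djuz,dlmo,dlmu,dlou,dmou,dmuz,gluz,gmoz] rk=16  ker:dlmz,jmuz,lmou
b_1=(40−9)−31=0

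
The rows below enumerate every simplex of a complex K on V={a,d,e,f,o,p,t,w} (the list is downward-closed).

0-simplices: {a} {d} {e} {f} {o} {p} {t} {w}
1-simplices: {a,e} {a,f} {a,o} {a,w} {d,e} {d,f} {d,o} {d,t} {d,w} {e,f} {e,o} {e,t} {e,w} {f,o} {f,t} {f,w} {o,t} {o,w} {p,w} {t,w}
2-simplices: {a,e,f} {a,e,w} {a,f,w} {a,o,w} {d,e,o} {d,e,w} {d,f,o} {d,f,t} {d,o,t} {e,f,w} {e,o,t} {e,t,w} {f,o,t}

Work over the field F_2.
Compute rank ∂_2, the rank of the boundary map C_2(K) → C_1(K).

n_0=8 n_1=20 n_2=13  [Z2]
∂1: piv[ae,af,ao,aw,de,dt,pw] rk=7  ker:df,do,dw,ef,eo,et,ew,fo,ft,fw,ot,ow,tw
∂2: piv[aef,aew,afw,aow,deo,dew,dfo,dft,dot,eot,etw] rk=11  ker:efw,fot
rk∂_2=11

rank∂_2=11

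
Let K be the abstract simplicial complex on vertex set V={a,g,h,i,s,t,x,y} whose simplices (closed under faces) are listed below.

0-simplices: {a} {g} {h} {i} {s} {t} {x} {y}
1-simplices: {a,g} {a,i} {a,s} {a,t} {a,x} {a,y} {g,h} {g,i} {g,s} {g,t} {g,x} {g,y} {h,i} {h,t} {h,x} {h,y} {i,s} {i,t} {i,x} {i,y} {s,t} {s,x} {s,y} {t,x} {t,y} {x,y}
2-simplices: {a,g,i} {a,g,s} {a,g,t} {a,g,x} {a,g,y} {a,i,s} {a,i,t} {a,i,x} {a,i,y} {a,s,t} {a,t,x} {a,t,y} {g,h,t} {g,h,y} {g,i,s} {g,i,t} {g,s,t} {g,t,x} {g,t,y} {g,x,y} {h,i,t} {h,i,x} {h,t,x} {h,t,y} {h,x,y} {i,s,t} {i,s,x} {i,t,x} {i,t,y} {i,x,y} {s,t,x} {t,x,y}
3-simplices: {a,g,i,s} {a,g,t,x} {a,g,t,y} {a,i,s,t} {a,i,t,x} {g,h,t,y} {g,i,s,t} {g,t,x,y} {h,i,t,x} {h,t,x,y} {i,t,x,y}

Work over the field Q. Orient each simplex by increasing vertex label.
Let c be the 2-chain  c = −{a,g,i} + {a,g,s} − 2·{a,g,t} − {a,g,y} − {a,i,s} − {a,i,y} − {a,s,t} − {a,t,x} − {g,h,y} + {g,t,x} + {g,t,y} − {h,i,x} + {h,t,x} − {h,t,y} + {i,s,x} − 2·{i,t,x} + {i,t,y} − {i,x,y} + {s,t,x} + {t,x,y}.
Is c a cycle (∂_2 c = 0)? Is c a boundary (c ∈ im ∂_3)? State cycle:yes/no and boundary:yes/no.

n_0=8 n_1=26 n_2=32 n_3=11  [Q]
∂1: piv[ag,ai,as,at,ax,ay,gh] rk=7  ker:gi,gs,gt,gx,gy,hi,ht,hx,hy,is,it,ix,iy,st,sx,sy,tx,ty,xy
∂2: piv[agi,ags,agt,agx,agy,ais,ait,aix,aiy,ast,atx,aty,ght,ghy,gxy,hit,hix,isx] rk=18  ker:gis,git,gst,gtx,gty,htx,hty,hxy,ist,itx,ity,ixy,stx,txy
∂3: piv[agis,agtx,agty,aist,aitx,ghty,gist,gtxy,hitx,htxy,itxy] rk=11
∂2c = −3·{a,g} − {a,i} − {a,s} + 2·{a,t} + {a,x} + 2·{a,y} − {g,h} − {g,i} + {g,s} − {g,x} − {g,y} − {h,i} − {i,t} − {i,x} − {i,y} + {t,x}

cycle:no boundary:no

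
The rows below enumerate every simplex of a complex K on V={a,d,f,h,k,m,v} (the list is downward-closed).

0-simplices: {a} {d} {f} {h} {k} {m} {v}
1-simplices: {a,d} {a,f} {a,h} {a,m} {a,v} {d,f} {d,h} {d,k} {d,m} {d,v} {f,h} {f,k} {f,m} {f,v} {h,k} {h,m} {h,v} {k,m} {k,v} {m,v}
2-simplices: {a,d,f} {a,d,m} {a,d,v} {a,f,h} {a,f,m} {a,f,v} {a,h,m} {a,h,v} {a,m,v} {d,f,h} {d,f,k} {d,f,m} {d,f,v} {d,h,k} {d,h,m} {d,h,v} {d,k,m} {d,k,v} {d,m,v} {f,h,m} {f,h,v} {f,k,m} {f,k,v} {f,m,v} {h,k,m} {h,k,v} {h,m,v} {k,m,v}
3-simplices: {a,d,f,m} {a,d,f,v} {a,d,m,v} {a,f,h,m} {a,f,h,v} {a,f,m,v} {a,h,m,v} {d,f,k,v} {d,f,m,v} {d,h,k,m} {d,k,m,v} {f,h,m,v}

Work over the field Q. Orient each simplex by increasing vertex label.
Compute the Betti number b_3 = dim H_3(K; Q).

b_3=2

n_0=7 n_1=20 n_2=28 n_3=12  [Q]
∂1: piv[ad,af,ah,am,av,dk] rk=6  ker:df,dh,dm,dv,fh,fk,fm,fv,hk,hm,hv,km,kv,mv
∂2: piv[adf,adm,adv,afh,afm,afv,ahm,ahv,amv,dfh,dfk,dhk,dkm,dkv] rk=14  ker:dfm,dfv,dhm,dhv,dmv,fhm,fhv,fkm,fkv,fmv,hkm,hkv,hmv,kmv
∂3: piv[adfm,adfv,admv,afhm,afhv,afmv,ahmv,dfkv,dhkm,dkmv] rk=10  ker:dfmv,fhmv
b_3=(12−10)−0=2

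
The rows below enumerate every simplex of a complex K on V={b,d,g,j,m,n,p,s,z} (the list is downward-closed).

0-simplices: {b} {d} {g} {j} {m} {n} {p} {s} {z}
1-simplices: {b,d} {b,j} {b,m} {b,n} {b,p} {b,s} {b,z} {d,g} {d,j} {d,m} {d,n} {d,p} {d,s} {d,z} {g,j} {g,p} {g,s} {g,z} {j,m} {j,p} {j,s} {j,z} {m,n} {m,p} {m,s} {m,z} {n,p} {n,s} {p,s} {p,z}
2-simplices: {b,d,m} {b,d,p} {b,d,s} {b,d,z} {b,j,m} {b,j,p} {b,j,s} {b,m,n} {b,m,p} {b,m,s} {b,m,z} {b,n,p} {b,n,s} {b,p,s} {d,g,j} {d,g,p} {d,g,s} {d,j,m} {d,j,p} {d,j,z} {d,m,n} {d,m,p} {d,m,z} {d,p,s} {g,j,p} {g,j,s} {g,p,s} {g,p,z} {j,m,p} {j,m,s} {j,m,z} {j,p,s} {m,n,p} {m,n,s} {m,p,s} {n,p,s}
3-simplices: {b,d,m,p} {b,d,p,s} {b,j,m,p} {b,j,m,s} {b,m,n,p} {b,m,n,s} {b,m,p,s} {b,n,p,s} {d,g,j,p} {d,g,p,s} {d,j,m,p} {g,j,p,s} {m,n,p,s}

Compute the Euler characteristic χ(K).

n_0=9 n_1=30 n_2=36 n_3=13
χ=+9−30+36−13=2

χ(K)=2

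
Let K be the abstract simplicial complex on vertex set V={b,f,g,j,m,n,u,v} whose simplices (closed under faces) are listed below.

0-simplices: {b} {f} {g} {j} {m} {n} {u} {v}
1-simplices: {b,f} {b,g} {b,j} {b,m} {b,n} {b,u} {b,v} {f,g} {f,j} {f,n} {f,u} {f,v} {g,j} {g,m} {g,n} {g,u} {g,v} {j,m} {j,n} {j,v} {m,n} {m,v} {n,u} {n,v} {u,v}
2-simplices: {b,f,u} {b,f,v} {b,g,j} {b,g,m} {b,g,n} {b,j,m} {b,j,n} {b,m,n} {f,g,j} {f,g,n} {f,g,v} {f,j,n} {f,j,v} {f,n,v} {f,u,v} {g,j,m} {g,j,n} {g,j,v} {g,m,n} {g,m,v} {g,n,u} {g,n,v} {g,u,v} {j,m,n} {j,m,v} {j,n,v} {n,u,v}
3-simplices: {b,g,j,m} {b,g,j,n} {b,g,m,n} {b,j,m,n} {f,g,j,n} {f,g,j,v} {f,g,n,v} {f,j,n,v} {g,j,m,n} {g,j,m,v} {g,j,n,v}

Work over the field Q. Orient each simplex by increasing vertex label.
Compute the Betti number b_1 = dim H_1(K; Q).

n_0=8 n_1=25 n_2=27 n_3=11  [Q]
∂1: piv[bf,bg,bj,bm,bn,bu,bv] rk=7  ker:fg,fj,fn,fu,fv,gj,gm,gn,gu,gv,jm,jn,jv,mn,mv,nu,nv,uv
∂2: piv[bfu,bfv,bgj,bgm,bgn,bjm,bjn,bmn,fgj,fgn,fgv,fjv,fnv,fuv,gmv,gnu,guv] rk=17  ker:fjn,gjm,gjn,gjv,gmn,gnv,jmn,jmv,jnv,nuv
∂3: piv[bgjm,bgjn,bgmn,bjmn,fgjn,fgjv,fgnv,fjnv,gjmv] rk=9  ker:gjmn,gjnv
b_1=(25−7)−17=1

b_1=1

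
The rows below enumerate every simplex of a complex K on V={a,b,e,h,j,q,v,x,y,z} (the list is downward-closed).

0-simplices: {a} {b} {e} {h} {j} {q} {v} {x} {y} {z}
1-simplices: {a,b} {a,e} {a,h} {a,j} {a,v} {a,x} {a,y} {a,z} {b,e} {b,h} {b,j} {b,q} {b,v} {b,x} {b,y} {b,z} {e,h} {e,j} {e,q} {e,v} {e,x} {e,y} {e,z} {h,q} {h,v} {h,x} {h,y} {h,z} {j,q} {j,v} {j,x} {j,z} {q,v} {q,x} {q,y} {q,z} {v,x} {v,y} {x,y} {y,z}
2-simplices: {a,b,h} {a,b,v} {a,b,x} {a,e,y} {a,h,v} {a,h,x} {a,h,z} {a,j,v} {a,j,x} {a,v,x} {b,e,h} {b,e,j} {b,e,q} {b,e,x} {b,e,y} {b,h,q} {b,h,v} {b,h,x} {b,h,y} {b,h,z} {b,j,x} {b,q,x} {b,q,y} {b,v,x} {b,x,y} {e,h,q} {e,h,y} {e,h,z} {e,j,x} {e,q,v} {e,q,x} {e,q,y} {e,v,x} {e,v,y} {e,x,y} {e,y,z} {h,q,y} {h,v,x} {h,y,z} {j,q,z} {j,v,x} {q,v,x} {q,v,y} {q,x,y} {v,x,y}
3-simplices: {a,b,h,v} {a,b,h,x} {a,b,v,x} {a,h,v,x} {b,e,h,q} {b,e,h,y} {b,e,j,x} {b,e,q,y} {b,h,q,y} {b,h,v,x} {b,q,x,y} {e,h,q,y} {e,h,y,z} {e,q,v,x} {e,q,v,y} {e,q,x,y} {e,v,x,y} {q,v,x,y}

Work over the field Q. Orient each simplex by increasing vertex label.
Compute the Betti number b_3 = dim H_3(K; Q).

n_0=10 n_1=40 n_2=45 n_3=18  [Q]
∂1: piv[ab,ae,ah,aj,av,ax,ay,az,bq] rk=9  ker:be,bh,bj,bv,bx,by,bz,eh,ej,eq,ev,ex,ey,ez,hq,hv,hx,hy,hz,jq,jv,jx,jz,qv,qx,qy,qz,vx,vy,xy,yz
∂2: piv[abh,abv,abx,aey,ahv,ahx,ahz,ajv,ajx,avx,beh,bej,beq,bex,bey,bhq,bhy,bhz,bjx,bqx,bqy,bxy,ehz,eqv,evx,evy,eyz,jqz] rk=28  ker:bhv,bhx,bvx,ehq,ehy,ejx,eqx,eqy,exy,hqy,hvx,hyz,jvx,qvx,qvy,qxy,vxy
∂3: piv[abhv,abhx,abvx,ahvx,behq,behy,bejx,beqy,bhqy,bqxy,ehyz,eqvx,eqvy,eqxy,evxy] rk=15  ker:bhvx,ehqy,qvxy
b_3=(18−15)−0=3

b_3=3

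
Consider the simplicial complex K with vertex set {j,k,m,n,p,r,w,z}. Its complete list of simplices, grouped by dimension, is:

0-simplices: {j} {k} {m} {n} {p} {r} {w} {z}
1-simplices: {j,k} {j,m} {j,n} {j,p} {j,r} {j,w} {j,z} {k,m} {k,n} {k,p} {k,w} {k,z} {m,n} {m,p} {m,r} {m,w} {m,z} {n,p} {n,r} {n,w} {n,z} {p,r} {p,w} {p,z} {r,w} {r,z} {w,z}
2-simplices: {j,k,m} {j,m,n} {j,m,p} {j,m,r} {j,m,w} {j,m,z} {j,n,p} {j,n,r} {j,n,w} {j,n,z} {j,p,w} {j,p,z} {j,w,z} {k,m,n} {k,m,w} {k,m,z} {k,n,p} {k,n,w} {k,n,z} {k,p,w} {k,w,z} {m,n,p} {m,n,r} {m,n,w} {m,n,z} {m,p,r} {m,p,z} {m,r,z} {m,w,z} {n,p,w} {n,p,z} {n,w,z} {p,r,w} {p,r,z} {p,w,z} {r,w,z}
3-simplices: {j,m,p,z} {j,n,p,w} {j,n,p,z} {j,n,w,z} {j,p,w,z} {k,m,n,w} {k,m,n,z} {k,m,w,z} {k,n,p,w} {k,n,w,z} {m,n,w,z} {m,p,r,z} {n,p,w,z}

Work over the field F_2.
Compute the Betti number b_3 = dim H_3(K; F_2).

n_0=8 n_1=27 n_2=36 n_3=13  [Z2]
∂1: piv[jk,jm,jn,jp,jr,jw,jz] rk=7  ker:km,kn,kp,kw,kz,mn,mp,mr,mw,mz,np,nr,nw,nz,pr,pw,pz,rw,rz,wz
∂2: piv[jkm,jmn,jmp,jmr,jmw,jmz,jnp,jnr,jnw,jnz,jpw,jpz,jwz,kmn,kmw,kmz,knp,mpr,mrz,prw] rk=20  ker:knw,knz,kpw,kwz,mnp,mnr,mnw,mnz,mpz,mwz,npw,npz,nwz,prz,pwz,rwz
∂3: piv[jmpz,jnpw,jnpz,jnwz,jpwz,kmnw,kmnz,kmwz,knpw,knwz,mprz] rk=11  ker:mnwz,npwz
b_3=(13−11)−0=2

b_3=2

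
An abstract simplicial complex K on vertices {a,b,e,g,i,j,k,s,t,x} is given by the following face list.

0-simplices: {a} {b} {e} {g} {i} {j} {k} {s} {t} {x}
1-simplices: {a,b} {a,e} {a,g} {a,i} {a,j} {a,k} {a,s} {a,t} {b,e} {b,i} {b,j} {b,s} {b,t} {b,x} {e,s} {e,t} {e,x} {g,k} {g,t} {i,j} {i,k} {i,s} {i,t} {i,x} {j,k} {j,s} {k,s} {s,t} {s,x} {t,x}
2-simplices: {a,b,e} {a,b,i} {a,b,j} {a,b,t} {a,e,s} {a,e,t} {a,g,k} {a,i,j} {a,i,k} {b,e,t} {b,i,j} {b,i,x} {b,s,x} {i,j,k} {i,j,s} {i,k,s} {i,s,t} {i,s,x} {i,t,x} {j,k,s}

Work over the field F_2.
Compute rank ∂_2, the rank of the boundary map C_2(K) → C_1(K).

rank∂_2=17

n_0=10 n_1=30 n_2=20  [Z2]
∂1: piv[ab,ae,ag,ai,aj,ak,as,at,bx] rk=9  ker:be,bi,bj,bs,bt,es,et,ex,gk,gt,ij,ik,is,it,ix,jk,js,ks,st,sx,tx
∂2: piv[abe,abi,abj,abt,aes,aet,agk,aij,aik,bix,bsx,ijk,ijs,iks,ist,isx,itx] rk=17  ker:bet,bij,jks
rk∂_2=17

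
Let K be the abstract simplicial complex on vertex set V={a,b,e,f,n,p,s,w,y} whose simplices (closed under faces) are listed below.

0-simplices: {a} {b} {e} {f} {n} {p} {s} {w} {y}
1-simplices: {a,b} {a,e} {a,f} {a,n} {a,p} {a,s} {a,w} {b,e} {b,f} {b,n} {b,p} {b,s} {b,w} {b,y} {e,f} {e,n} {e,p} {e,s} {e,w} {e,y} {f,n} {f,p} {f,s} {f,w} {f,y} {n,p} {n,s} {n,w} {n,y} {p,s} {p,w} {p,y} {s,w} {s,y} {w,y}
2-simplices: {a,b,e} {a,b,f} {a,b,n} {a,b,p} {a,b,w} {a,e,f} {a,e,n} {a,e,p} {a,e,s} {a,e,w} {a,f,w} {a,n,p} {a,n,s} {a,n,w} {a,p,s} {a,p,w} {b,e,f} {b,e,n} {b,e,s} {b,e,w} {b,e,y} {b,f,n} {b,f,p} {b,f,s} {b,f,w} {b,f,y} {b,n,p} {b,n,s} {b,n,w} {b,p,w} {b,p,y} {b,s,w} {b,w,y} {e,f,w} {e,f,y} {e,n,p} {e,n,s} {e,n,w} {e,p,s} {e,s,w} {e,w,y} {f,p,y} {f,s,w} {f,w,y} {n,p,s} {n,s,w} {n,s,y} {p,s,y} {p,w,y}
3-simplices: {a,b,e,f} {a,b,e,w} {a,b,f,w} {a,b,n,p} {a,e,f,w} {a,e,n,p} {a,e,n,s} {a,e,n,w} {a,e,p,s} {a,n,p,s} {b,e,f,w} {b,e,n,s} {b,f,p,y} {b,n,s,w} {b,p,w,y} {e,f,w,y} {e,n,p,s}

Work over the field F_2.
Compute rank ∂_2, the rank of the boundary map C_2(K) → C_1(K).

rank∂_2=27

n_0=9 n_1=35 n_2=49 n_3=17  [Z2]
∂1: piv[ab,ae,af,an,ap,as,aw,by] rk=8  ker:be,bf,bn,bp,bs,bw,ef,en,ep,es,ew,ey,fn,fp,fs,fw,fy,np,ns,nw,ny,ps,pw,py,sw,sy,wy
∂2: piv[abe,abf,abn,abp,abw,aef,aen,aep,aes,aew,afw,anp,ans,anw,aps,apw,bes,bey,bfn,bfp,bfs,bfy,bpy,bsw,bwy,nsy,psy] rk=27  ker:bef,ben,bew,bfw,bnp,bns,bnw,bpw,efw,efy,enp,ens,enw,eps,esw,ewy,fpy,fsw,fwy,nps,nsw,pwy
∂3: piv[abef,abew,abfw,abnp,aefw,aenp,aens,aenw,aeps,anps,bens,bfpy,bnsw,bpwy,efwy] rk=15  ker:befw,enps
rk∂_2=27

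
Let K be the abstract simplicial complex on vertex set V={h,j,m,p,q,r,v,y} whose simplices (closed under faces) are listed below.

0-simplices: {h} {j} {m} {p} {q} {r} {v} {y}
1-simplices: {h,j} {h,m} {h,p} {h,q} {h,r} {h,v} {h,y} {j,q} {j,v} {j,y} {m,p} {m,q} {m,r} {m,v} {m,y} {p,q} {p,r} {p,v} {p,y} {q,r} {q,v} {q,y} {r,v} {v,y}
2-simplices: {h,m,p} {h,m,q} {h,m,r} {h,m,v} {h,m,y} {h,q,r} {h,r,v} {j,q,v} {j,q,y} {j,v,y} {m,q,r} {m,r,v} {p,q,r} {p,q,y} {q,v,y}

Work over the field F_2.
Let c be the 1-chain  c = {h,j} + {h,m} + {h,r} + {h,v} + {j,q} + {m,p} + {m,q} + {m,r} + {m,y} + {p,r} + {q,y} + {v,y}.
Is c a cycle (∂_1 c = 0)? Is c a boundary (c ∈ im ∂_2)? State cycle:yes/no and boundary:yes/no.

cycle:no boundary:no

n_0=8 n_1=24 n_2=15  [Z2]
∂1: piv[hj,hm,hp,hq,hr,hv,hy] rk=7  ker:jq,jv,jy,mp,mq,mr,mv,my,pq,pr,pv,py,qr,qv,qy,rv,vy
∂2: piv[hmp,hmq,hmr,hmv,hmy,hqr,hrv,jqv,jqy,jvy,pqr,pqy] rk=12  ker:mqr,mrv,qvy
∂1c = {m} + {q} + {r} + {y}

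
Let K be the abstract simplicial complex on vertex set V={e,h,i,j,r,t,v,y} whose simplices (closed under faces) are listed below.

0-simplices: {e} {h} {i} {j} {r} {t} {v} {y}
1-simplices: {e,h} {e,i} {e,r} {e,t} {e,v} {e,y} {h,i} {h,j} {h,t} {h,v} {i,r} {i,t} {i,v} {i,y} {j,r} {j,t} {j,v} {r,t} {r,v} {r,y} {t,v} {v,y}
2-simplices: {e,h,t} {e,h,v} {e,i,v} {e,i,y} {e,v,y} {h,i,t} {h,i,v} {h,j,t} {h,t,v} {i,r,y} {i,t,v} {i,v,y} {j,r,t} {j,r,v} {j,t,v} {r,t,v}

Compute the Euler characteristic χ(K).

χ(K)=2

n_0=8 n_1=22 n_2=16
χ=+8−22+16=2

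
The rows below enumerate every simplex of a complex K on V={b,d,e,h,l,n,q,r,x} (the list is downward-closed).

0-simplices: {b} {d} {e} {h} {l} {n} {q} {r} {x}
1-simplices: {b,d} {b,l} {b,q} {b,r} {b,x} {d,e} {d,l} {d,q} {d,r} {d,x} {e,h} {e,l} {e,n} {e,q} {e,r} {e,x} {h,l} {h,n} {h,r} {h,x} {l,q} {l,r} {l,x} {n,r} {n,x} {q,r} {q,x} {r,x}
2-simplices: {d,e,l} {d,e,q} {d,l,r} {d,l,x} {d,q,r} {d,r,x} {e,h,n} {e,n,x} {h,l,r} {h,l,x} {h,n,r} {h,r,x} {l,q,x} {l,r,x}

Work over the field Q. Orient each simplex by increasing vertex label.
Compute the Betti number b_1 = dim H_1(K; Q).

n_0=9 n_1=28 n_2=14  [Q]
∂1: piv[bd,bl,bq,br,bx,de,eh,en] rk=8  ker:dl,dq,dr,dx,el,eq,er,ex,hl,hn,hr,hx,lq,lr,lx,nr,nx,qr,qx,rx
∂2: piv[del,deq,dlr,dlx,dqr,drx,ehn,enx,hlr,hlx,hnr,lqx] rk=12  ker:hrx,lrx
b_1=(28−8)−12=8

b_1=8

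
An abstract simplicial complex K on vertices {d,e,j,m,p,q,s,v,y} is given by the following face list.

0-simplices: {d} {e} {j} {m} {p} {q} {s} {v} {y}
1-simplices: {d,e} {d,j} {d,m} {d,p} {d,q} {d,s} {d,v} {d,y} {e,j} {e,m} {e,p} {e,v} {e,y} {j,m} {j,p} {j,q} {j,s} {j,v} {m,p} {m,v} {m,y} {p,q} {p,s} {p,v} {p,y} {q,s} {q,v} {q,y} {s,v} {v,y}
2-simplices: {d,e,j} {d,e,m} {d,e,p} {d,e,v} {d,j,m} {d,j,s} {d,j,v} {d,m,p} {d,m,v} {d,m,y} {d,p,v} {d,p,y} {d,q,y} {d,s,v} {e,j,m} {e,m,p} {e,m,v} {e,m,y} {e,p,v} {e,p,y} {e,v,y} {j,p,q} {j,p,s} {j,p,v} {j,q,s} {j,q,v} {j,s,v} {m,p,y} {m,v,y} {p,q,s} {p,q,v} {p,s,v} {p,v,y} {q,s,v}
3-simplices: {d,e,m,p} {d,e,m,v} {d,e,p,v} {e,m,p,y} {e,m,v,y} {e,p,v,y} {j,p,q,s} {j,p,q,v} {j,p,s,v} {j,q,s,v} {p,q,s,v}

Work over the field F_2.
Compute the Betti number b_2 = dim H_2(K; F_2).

b_2=3

n_0=9 n_1=30 n_2=34 n_3=11  [Z2]
∂1: piv[de,dj,dm,dp,dq,ds,dv,dy] rk=8  ker:ej,em,ep,ev,ey,jm,jp,jq,js,jv,mp,mv,my,pq,ps,pv,py,qs,qv,qy,sv,vy
∂2: piv[dej,dem,dep,dev,djm,djs,djv,dmp,dmv,dmy,dpv,dpy,dqy,dsv,emy,evy,jpq,jps,jpv,jqs,jqv] rk=21  ker:ejm,emp,emv,epv,epy,jsv,mpy,mvy,pqs,pqv,psv,pvy,qsv
∂3: piv[demp,demv,depv,empy,emvy,epvy,jpqs,jpqv,jpsv,jqsv] rk=10  ker:pqsv
b_2=(34−21)−10=3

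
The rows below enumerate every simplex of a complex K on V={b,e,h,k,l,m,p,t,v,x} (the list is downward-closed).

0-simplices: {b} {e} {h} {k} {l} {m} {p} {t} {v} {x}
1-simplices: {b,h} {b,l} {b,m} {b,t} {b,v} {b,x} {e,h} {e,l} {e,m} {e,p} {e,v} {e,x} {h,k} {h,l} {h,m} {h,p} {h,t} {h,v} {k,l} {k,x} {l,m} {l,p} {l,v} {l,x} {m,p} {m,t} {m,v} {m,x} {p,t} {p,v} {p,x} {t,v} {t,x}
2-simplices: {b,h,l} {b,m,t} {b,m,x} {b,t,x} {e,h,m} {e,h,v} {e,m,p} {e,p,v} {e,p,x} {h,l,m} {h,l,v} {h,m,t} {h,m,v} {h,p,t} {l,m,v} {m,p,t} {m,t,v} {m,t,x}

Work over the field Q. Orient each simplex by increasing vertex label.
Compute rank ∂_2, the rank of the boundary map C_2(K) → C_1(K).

n_0=10 n_1=33 n_2=18  [Q]
∂1: piv[bh,bl,bm,bt,bv,bx,eh,ep,hk] rk=9  ker:el,em,ev,ex,hl,hm,hp,ht,hv,kl,kx,lm,lp,lv,lx,mp,mt,mv,mx,pt,pv,px,tv,tx
∂2: piv[bhl,bmt,bmx,btx,ehm,ehv,emp,epv,epx,hlm,hlv,hmt,hmv,hpt,mpt,mtv] rk=16  ker:lmv,mtx
rk∂_2=16

rank∂_2=16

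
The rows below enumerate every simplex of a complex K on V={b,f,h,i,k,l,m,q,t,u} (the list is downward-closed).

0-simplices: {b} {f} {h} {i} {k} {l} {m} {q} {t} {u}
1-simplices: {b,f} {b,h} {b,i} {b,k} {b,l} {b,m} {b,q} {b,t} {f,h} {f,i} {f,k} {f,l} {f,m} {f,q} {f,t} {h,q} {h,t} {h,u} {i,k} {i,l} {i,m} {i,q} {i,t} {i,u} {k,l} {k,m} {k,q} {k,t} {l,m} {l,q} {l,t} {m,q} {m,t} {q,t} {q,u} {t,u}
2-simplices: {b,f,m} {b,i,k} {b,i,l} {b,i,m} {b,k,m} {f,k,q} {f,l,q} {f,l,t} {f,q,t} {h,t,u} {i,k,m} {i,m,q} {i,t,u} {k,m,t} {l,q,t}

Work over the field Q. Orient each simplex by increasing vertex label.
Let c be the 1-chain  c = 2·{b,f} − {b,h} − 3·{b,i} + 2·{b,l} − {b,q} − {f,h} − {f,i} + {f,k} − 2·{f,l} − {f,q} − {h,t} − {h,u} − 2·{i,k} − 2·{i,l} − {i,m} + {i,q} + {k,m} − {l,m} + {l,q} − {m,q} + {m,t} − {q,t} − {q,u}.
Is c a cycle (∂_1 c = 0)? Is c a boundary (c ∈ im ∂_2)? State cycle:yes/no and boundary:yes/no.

cycle:no boundary:no

n_0=10 n_1=36 n_2=15  [Q]
∂1: piv[bf,bh,bi,bk,bl,bm,bq,bt,hu] rk=9  ker:fh,fi,fk,fl,fm,fq,ft,hq,ht,ik,il,im,iq,it,iu,kl,km,kq,kt,lm,lq,lt,mq,mt,qt,qu,tu
∂2: piv[bfm,bik,bil,bim,bkm,fkq,flq,flt,fqt,htu,imq,itu,kmt] rk=13  ker:ikm,lqt
∂1c = {b} + 6·{f} − 2·{k} − 2·{l} − {m} + {q} − {t} − 2·{u}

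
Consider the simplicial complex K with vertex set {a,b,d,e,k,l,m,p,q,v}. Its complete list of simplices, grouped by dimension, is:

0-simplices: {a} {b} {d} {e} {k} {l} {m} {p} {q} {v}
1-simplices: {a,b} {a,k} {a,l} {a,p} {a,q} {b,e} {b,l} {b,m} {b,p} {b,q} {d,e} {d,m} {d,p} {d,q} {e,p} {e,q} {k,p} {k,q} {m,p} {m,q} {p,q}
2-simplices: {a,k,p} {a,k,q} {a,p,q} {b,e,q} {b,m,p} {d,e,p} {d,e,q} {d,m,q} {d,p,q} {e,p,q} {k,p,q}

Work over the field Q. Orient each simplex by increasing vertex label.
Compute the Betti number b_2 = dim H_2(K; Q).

n_0=10 n_1=21 n_2=11  [Q]
∂1: piv[ab,ak,al,ap,aq,be,bm,de] rk=8  ker:bl,bp,bq,dm,dp,dq,ep,eq,kp,kq,mp,mq,pq
∂2: piv[akp,akq,apq,beq,bmp,dep,deq,dmq,dpq] rk=9  ker:epq,kpq
b_2=(11−9)−0=2

b_2=2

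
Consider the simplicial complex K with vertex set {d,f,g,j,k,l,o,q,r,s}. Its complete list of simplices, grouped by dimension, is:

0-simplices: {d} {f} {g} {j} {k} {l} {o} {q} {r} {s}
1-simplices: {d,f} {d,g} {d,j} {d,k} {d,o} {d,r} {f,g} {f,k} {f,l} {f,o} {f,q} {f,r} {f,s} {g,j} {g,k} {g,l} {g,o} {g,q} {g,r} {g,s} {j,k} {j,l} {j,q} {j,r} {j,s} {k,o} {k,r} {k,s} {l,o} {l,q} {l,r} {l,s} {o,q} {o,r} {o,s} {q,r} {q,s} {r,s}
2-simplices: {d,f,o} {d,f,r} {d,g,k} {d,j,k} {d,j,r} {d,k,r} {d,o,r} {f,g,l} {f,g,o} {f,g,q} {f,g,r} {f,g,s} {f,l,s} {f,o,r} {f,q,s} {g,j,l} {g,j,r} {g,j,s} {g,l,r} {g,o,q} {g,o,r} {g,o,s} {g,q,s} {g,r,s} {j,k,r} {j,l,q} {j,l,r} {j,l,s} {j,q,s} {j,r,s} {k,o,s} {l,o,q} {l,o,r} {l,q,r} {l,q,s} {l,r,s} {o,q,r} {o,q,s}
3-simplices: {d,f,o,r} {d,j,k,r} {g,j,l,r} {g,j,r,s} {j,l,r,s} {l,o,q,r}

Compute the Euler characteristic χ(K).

n_0=10 n_1=38 n_2=38 n_3=6
χ=+10−38+38−6=4

χ(K)=4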